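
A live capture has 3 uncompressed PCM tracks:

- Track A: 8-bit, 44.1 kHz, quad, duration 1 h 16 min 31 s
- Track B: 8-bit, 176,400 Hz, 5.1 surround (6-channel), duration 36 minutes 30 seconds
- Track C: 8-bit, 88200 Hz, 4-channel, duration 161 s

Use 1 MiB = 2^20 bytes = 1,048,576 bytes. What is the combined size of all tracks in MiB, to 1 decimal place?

Track A: 1 h 16 min 31 s = 4,591 s; 44,100 × 4,591 × 1 × 4 = 809,852,400 bytes.
Track B: 36 minutes 30 seconds = 2,190 s; 176,400 × 2,190 × 1 × 6 = 2,317,896,000 bytes.
Track C: 88,200 × 161 × 1 × 4 = 56,800,800 bytes.
Total = 3,184,549,200 bytes = 3037.0 MiB.

3037.0 MiB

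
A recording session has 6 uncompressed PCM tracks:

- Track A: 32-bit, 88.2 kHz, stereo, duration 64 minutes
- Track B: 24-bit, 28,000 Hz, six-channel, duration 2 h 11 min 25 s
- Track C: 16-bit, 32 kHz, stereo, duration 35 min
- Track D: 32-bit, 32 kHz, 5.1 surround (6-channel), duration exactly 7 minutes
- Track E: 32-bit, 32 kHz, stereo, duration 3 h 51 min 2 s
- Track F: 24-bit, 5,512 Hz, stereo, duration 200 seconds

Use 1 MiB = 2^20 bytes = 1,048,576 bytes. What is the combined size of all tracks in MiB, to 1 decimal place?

Track A: 64 minutes = 3,840 s; 88,200 × 3,840 × 4 × 2 = 2,709,504,000 bytes.
Track B: 2 h 11 min 25 s = 7,885 s; 28,000 × 7,885 × 3 × 6 = 3,974,040,000 bytes.
Track C: 35 min = 2,100 s; 32,000 × 2,100 × 2 × 2 = 268,800,000 bytes.
Track D: exactly 7 minutes = 420 s; 32,000 × 420 × 4 × 6 = 322,560,000 bytes.
Track E: 3 h 51 min 2 s = 13,862 s; 32,000 × 13,862 × 4 × 2 = 3,548,672,000 bytes.
Track F: 5,512 × 200 × 3 × 2 = 6,614,400 bytes.
Total = 10,830,190,400 bytes = 10328.5 MiB.

10328.5 MiB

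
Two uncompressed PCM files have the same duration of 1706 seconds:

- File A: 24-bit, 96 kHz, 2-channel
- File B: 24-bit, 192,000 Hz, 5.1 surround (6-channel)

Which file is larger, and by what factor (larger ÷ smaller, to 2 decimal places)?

File B, by a factor of 6.00

File A: 96,000 × 3 × 2 = 576,000 bytes/s.
File B: 192,000 × 3 × 6 = 3,456,000 bytes/s.
File B is larger; ratio = 5,895,936,000 / 982,656,000 = 6.00.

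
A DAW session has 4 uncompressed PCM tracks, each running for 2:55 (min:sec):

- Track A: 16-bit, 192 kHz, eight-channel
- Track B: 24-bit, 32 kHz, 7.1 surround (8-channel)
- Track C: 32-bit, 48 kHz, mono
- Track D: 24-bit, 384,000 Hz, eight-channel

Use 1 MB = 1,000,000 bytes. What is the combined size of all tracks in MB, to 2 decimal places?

2318.40 MB

2:55 (min:sec) = 175 s.
Track A: 192,000 × 175 × 2 × 8 = 537,600,000 bytes.
Track B: 32,000 × 175 × 3 × 8 = 134,400,000 bytes.
Track C: 48,000 × 175 × 4 × 1 = 33,600,000 bytes.
Track D: 384,000 × 175 × 3 × 8 = 1,612,800,000 bytes.
Total = 2,318,400,000 bytes = 2318.40 MB.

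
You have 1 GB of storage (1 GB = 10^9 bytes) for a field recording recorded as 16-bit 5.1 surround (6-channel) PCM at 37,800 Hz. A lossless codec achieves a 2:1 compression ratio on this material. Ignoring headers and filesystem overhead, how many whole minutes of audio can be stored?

Uncompressed byte rate = 37,800 × 2 × 6 = 453,600 bytes/s.
After 2:1 compression, effective rate ≈ 226800 bytes/s.
Capacity = 1 × 1,000,000,000 = 1,000,000,000 bytes.
1,000,000,000 / effective rate ≈ 4409.17 s → 73 minutes.

73 minutes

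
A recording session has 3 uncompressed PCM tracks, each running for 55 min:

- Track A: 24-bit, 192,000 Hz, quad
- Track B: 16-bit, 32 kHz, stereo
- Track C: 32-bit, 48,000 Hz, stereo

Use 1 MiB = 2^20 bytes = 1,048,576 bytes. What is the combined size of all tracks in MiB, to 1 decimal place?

8862.3 MiB

55 min = 3,300 s.
Track A: 192,000 × 3,300 × 3 × 4 = 7,603,200,000 bytes.
Track B: 32,000 × 3,300 × 2 × 2 = 422,400,000 bytes.
Track C: 48,000 × 3,300 × 4 × 2 = 1,267,200,000 bytes.
Total = 9,292,800,000 bytes = 8862.3 MiB.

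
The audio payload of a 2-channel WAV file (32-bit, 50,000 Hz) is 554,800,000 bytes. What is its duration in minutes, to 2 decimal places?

Byte rate = 50,000 × 4 × 2 = 400,000 bytes/s.
Duration = 554,800,000 / 400,000 = 1,387 s.
1,387 s / 60 = 23.12 minutes.

23.12 minutes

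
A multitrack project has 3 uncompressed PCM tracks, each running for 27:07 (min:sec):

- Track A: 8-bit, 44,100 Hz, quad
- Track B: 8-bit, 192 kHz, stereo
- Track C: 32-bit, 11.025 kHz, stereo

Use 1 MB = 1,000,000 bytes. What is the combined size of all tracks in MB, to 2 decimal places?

1055.27 MB

27:07 (min:sec) = 1,627 s.
Track A: 44,100 × 1,627 × 1 × 4 = 287,002,800 bytes.
Track B: 192,000 × 1,627 × 1 × 2 = 624,768,000 bytes.
Track C: 11,025 × 1,627 × 4 × 2 = 143,501,400 bytes.
Total = 1,055,272,200 bytes = 1055.27 MB.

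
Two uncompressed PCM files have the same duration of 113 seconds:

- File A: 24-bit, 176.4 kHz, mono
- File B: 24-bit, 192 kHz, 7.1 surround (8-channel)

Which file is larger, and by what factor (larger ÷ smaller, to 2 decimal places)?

File A: 176,400 × 3 × 1 = 529,200 bytes/s.
File B: 192,000 × 3 × 8 = 4,608,000 bytes/s.
File B is larger; ratio = 520,704,000 / 59,799,600 = 8.71.

File B, by a factor of 8.71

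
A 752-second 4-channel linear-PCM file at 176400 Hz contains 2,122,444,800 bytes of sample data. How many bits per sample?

Bytes per sample = 2,122,444,800 / (176,400 × 752 × 4) = 2,122,444,800 / 530,611,200 = 4.
Bit depth = 4 × 8 = 32 bits.

32 bits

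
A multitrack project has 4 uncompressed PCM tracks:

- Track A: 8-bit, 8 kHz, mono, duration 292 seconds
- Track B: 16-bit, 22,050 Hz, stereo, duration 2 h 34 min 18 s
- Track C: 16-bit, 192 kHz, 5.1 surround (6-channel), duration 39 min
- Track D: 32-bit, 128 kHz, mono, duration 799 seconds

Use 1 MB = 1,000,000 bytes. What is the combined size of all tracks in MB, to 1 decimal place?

6619.3 MB

Track A: 8,000 × 292 × 1 × 1 = 2,336,000 bytes.
Track B: 2 h 34 min 18 s = 9,258 s; 22,050 × 9,258 × 2 × 2 = 816,555,600 bytes.
Track C: 39 min = 2,340 s; 192,000 × 2,340 × 2 × 6 = 5,391,360,000 bytes.
Track D: 128,000 × 799 × 4 × 1 = 409,088,000 bytes.
Total = 6,619,339,600 bytes = 6619.3 MB.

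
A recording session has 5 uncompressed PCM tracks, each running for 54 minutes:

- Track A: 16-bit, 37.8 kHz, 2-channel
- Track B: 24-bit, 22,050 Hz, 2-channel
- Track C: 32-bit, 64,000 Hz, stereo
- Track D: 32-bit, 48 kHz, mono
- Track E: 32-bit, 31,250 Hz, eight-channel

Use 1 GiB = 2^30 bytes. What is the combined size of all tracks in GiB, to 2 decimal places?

54 minutes = 3,240 s.
Track A: 37,800 × 3,240 × 2 × 2 = 489,888,000 bytes.
Track B: 22,050 × 3,240 × 3 × 2 = 428,652,000 bytes.
Track C: 64,000 × 3,240 × 4 × 2 = 1,658,880,000 bytes.
Track D: 48,000 × 3,240 × 4 × 1 = 622,080,000 bytes.
Track E: 31,250 × 3,240 × 4 × 8 = 3,240,000,000 bytes.
Total = 6,439,500,000 bytes = 6.00 GiB.

6.00 GiB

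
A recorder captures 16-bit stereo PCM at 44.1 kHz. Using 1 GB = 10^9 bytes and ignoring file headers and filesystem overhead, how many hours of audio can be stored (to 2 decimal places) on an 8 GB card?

12.60 hours

Uncompressed byte rate = 44,100 × 2 × 2 = 176,400 bytes/s.
Capacity = 8 × 1,000,000,000 = 8,000,000,000 bytes.
8,000,000,000 / 176,400 ≈ 45351.47 s → 12.60 hours.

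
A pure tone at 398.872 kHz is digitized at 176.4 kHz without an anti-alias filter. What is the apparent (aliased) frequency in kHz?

Nyquist = 176,400/2 = 88,200 Hz; 398,872 Hz exceeds it.
Alias = |398,872 − 2×176,400| = |398,872 − 352,800| = 46,072 Hz = 46.072 kHz.

46.072 kHz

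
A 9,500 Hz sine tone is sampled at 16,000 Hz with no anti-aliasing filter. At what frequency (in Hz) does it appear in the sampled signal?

6,500 Hz

Nyquist = 16,000/2 = 8,000 Hz; 9,500 Hz exceeds it.
Alias = |9,500 − 1×16,000| = |9,500 − 16,000| = 6,500 Hz.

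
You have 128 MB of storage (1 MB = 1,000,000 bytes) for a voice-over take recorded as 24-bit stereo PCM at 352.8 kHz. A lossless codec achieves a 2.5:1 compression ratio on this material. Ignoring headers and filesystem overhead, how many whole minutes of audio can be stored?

Uncompressed byte rate = 352,800 × 3 × 2 = 2,116,800 bytes/s.
After 2.5:1 compression, effective rate ≈ 846720 bytes/s.
Capacity = 128 × 1,000,000 = 128,000,000 bytes.
128,000,000 / effective rate ≈ 151.17 s → 2 minutes.

2 minutes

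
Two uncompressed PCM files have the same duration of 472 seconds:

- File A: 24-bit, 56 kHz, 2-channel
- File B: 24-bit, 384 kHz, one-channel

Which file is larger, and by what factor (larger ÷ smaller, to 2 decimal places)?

File A: 56,000 × 3 × 2 = 336,000 bytes/s.
File B: 384,000 × 3 × 1 = 1,152,000 bytes/s.
File B is larger; ratio = 543,744,000 / 158,592,000 = 3.43.

File B, by a factor of 3.43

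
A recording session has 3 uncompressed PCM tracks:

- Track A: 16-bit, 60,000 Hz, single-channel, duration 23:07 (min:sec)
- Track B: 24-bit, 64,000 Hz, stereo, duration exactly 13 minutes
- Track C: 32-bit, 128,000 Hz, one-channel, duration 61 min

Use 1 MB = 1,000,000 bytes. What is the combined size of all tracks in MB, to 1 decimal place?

Track A: 23:07 (min:sec) = 1,387 s; 60,000 × 1,387 × 2 × 1 = 166,440,000 bytes.
Track B: exactly 13 minutes = 780 s; 64,000 × 780 × 3 × 2 = 299,520,000 bytes.
Track C: 61 min = 3,660 s; 128,000 × 3,660 × 4 × 1 = 1,873,920,000 bytes.
Total = 2,339,880,000 bytes = 2339.9 MB.

2339.9 MB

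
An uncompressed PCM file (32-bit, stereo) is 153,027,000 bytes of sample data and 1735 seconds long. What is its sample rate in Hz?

Bytes = sample_rate × seconds × bytes_per_sample × channels.
sample_rate = 153,027,000 / (1,735 × 4 × 2) = 153,027,000 / 13,880 = 11,025 Hz.

11,025 Hz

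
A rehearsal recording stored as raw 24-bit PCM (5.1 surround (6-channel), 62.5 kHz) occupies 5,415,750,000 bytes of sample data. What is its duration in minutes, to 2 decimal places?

Byte rate = 62,500 × 3 × 6 = 1,125,000 bytes/s.
Duration = 5,415,750,000 / 1,125,000 = 4,814 s.
4,814 s / 60 = 80.23 minutes.

80.23 minutes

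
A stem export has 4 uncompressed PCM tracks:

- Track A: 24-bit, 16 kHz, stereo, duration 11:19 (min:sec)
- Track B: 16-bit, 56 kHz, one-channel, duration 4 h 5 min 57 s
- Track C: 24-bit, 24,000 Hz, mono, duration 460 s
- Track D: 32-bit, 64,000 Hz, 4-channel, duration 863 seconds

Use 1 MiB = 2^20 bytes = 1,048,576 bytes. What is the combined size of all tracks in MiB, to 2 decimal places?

Track A: 11:19 (min:sec) = 679 s; 16,000 × 679 × 3 × 2 = 65,184,000 bytes.
Track B: 4 h 5 min 57 s = 14,757 s; 56,000 × 14,757 × 2 × 1 = 1,652,784,000 bytes.
Track C: 24,000 × 460 × 3 × 1 = 33,120,000 bytes.
Track D: 64,000 × 863 × 4 × 4 = 883,712,000 bytes.
Total = 2,634,800,000 bytes = 2512.74 MiB.

2512.74 MiB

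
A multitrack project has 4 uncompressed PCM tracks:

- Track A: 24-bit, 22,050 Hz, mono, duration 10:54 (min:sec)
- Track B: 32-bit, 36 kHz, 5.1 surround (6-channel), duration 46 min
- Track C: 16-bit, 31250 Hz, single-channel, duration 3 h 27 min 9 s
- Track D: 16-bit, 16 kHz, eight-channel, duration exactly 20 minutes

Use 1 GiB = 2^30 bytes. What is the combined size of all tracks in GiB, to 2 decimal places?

3.27 GiB

Track A: 10:54 (min:sec) = 654 s; 22,050 × 654 × 3 × 1 = 43,262,100 bytes.
Track B: 46 min = 2,760 s; 36,000 × 2,760 × 4 × 6 = 2,384,640,000 bytes.
Track C: 3 h 27 min 9 s = 12,429 s; 31,250 × 12,429 × 2 × 1 = 776,812,500 bytes.
Track D: exactly 20 minutes = 1,200 s; 16,000 × 1,200 × 2 × 8 = 307,200,000 bytes.
Total = 3,511,914,600 bytes = 3.27 GiB.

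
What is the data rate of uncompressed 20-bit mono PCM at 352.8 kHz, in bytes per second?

Bit rate = 352,800 × 20 × 1 = 7,056,000 bits/s.
7,056,000 / 8 = 882,000 bytes/s.

882,000 bytes/s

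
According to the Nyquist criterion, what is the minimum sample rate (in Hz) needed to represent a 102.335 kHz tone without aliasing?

Minimum sample rate = 2 × 102,335 Hz = 204,670 Hz.

204,670 Hz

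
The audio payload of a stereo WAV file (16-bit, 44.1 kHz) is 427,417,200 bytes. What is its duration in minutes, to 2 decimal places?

40.38 minutes

Byte rate = 44,100 × 2 × 2 = 176,400 bytes/s.
Duration = 427,417,200 / 176,400 = 2,423 s.
2,423 s / 60 = 40.38 minutes.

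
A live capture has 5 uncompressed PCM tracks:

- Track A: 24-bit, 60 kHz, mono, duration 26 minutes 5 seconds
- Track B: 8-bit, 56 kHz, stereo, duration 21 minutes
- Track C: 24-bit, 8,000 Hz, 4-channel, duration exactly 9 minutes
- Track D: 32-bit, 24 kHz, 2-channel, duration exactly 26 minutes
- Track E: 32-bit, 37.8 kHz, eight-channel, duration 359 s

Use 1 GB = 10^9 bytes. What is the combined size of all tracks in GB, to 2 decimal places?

Track A: 26 minutes 5 seconds = 1,565 s; 60,000 × 1,565 × 3 × 1 = 281,700,000 bytes.
Track B: 21 minutes = 1,260 s; 56,000 × 1,260 × 1 × 2 = 141,120,000 bytes.
Track C: exactly 9 minutes = 540 s; 8,000 × 540 × 3 × 4 = 51,840,000 bytes.
Track D: exactly 26 minutes = 1,560 s; 24,000 × 1,560 × 4 × 2 = 299,520,000 bytes.
Track E: 37,800 × 359 × 4 × 8 = 434,246,400 bytes.
Total = 1,208,426,400 bytes = 1.21 GB.

1.21 GB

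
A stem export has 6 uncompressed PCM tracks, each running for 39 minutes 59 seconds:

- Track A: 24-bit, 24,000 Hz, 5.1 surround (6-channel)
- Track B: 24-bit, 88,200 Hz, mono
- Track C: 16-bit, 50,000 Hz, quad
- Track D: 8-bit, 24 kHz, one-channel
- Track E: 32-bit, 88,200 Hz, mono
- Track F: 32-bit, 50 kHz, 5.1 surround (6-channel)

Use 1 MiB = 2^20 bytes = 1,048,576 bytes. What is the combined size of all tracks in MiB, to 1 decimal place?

39 minutes 59 seconds = 2,399 s.
Track A: 24,000 × 2,399 × 3 × 6 = 1,036,368,000 bytes.
Track B: 88,200 × 2,399 × 3 × 1 = 634,775,400 bytes.
Track C: 50,000 × 2,399 × 2 × 4 = 959,600,000 bytes.
Track D: 24,000 × 2,399 × 1 × 1 = 57,576,000 bytes.
Track E: 88,200 × 2,399 × 4 × 1 = 846,367,200 bytes.
Track F: 50,000 × 2,399 × 4 × 6 = 2,878,800,000 bytes.
Total = 6,413,486,600 bytes = 6116.4 MiB.

6116.4 MiB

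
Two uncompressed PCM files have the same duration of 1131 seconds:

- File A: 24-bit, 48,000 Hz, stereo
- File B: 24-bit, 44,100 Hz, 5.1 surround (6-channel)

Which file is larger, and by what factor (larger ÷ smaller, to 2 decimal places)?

File A: 48,000 × 3 × 2 = 288,000 bytes/s.
File B: 44,100 × 3 × 6 = 793,800 bytes/s.
File B is larger; ratio = 897,787,800 / 325,728,000 = 2.76.

File B, by a factor of 2.76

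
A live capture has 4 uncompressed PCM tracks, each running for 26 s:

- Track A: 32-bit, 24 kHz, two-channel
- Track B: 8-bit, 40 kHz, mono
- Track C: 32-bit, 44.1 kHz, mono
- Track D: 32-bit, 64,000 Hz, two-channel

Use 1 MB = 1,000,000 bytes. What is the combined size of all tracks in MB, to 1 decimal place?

Track A: 24,000 × 26 × 4 × 2 = 4,992,000 bytes.
Track B: 40,000 × 26 × 1 × 1 = 1,040,000 bytes.
Track C: 44,100 × 26 × 4 × 1 = 4,586,400 bytes.
Track D: 64,000 × 26 × 4 × 2 = 13,312,000 bytes.
Total = 23,930,400 bytes = 23.9 MB.

23.9 MB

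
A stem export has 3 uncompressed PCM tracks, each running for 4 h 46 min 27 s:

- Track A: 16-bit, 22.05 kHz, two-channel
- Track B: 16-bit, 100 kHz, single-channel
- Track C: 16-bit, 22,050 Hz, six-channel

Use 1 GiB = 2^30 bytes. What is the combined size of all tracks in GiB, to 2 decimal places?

4 h 46 min 27 s = 17,187 s.
Track A: 22,050 × 17,187 × 2 × 2 = 1,515,893,400 bytes.
Track B: 100,000 × 17,187 × 2 × 1 = 3,437,400,000 bytes.
Track C: 22,050 × 17,187 × 2 × 6 = 4,547,680,200 bytes.
Total = 9,500,973,600 bytes = 8.85 GiB.

8.85 GiB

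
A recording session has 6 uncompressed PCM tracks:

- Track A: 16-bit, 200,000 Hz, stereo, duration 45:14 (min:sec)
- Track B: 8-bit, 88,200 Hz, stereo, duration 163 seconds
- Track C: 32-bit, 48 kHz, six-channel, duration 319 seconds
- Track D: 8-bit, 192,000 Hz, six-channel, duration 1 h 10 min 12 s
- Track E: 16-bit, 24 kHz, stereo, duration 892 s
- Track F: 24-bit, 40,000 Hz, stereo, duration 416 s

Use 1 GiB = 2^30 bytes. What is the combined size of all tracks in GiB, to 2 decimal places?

Track A: 45:14 (min:sec) = 2,714 s; 200,000 × 2,714 × 2 × 2 = 2,171,200,000 bytes.
Track B: 88,200 × 163 × 1 × 2 = 28,753,200 bytes.
Track C: 48,000 × 319 × 4 × 6 = 367,488,000 bytes.
Track D: 1 h 10 min 12 s = 4,212 s; 192,000 × 4,212 × 1 × 6 = 4,852,224,000 bytes.
Track E: 24,000 × 892 × 2 × 2 = 85,632,000 bytes.
Track F: 40,000 × 416 × 3 × 2 = 99,840,000 bytes.
Total = 7,605,137,200 bytes = 7.08 GiB.

7.08 GiB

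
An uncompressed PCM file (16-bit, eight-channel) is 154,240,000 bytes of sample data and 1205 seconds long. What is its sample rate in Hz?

Bytes = sample_rate × seconds × bytes_per_sample × channels.
sample_rate = 154,240,000 / (1,205 × 2 × 8) = 154,240,000 / 19,280 = 8,000 Hz.

8,000 Hz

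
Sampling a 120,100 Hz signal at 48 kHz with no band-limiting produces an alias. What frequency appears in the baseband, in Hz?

Nyquist = 48,000/2 = 24,000 Hz; 120,100 Hz exceeds it.
Alias = |120,100 − 3×48,000| = |120,100 − 144,000| = 23,900 Hz.

23,900 Hz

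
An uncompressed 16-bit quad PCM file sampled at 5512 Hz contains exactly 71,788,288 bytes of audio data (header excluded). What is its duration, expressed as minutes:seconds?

Byte rate = 5,512 × 2 × 4 = 44,096 bytes/s.
Duration = 71,788,288 / 44,096 = 1,628 s.
1,628 s = 27:08.

27:08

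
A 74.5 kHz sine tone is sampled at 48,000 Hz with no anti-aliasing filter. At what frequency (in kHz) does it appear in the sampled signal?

Nyquist = 48,000/2 = 24,000 Hz; 74,500 Hz exceeds it.
Alias = |74,500 − 2×48,000| = |74,500 − 96,000| = 21,500 Hz = 21.5 kHz.

21.5 kHz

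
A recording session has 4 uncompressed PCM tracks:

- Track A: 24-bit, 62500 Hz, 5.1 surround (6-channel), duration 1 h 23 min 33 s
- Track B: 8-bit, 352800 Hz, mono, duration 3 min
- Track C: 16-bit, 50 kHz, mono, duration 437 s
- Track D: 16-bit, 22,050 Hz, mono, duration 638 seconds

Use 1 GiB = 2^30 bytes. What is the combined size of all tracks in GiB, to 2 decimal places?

5.38 GiB

Track A: 1 h 23 min 33 s = 5,013 s; 62,500 × 5,013 × 3 × 6 = 5,639,625,000 bytes.
Track B: 3 min = 180 s; 352,800 × 180 × 1 × 1 = 63,504,000 bytes.
Track C: 50,000 × 437 × 2 × 1 = 43,700,000 bytes.
Track D: 22,050 × 638 × 2 × 1 = 28,135,800 bytes.
Total = 5,774,964,800 bytes = 5.38 GiB.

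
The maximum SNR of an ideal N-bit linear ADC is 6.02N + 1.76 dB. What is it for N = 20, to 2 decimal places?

122.16 dB

6.02 × 20 + 1.76 = 122.16 dB.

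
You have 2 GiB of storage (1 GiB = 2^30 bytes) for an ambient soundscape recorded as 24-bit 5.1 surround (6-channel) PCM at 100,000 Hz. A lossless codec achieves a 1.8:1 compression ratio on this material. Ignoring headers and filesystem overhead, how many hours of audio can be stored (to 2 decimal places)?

0.60 hours

Uncompressed byte rate = 100,000 × 3 × 6 = 1,800,000 bytes/s.
After 1.8:1 compression, effective rate ≈ 1000000 bytes/s.
Capacity = 2 × 1,073,741,824 = 2,147,483,648 bytes.
2,147,483,648 / effective rate ≈ 2147.48 s → 0.60 hours.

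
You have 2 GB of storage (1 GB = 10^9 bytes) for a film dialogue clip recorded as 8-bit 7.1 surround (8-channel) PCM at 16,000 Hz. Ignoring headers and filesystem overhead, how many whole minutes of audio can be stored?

Uncompressed byte rate = 16,000 × 1 × 8 = 128,000 bytes/s.
Capacity = 2 × 1,000,000,000 = 2,000,000,000 bytes.
2,000,000,000 / 128,000 ≈ 15625 s → 260 minutes.

260 minutes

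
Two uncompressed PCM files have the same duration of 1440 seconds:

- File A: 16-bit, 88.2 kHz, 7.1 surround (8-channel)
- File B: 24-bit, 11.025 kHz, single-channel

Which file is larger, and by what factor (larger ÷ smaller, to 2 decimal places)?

File A: 88,200 × 2 × 8 = 1,411,200 bytes/s.
File B: 11,025 × 3 × 1 = 33,075 bytes/s.
File A is larger; ratio = 2,032,128,000 / 47,628,000 = 42.67.

File A, by a factor of 42.67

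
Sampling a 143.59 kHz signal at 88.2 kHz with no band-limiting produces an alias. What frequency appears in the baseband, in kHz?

Nyquist = 88,200/2 = 44,100 Hz; 143,590 Hz exceeds it.
Alias = |143,590 − 2×88,200| = |143,590 − 176,400| = 32,810 Hz = 32.81 kHz.

32.81 kHz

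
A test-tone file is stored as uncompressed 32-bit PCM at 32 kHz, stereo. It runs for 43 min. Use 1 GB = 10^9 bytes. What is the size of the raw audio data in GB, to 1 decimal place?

Duration = 43 min = 2,580 s.
Bytes = 32,000 samples/s × 2,580 s × 4 bytes/sample × 2 ch = 660,480,000 bytes.
660,480,000 / 1,000,000,000 = 0.7 GB.

0.7 GB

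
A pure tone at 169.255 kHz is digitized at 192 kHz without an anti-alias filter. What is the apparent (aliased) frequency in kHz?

Nyquist = 192,000/2 = 96,000 Hz; 169,255 Hz exceeds it.
Alias = |169,255 − 1×192,000| = |169,255 − 192,000| = 22,745 Hz = 22.745 kHz.

22.745 kHz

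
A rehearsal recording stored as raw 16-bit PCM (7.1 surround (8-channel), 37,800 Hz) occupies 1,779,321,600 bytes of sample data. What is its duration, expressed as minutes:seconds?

49:02

Byte rate = 37,800 × 2 × 8 = 604,800 bytes/s.
Duration = 1,779,321,600 / 604,800 = 2,942 s.
2,942 s = 49:02.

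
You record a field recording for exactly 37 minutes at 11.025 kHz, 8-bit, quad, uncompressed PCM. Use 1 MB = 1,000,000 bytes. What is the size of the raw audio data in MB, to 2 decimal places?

97.90 MB

Duration = exactly 37 minutes = 2,220 s.
Bytes = 11,025 samples/s × 2,220 s × 1 bytes/sample × 4 ch = 97,902,000 bytes.
97,902,000 / 1,000,000 = 97.90 MB.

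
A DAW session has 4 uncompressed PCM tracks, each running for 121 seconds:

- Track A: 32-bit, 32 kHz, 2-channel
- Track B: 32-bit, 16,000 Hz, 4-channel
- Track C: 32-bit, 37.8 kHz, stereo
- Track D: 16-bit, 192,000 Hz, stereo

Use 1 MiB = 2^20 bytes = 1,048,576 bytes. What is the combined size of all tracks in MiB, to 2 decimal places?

182.60 MiB

Track A: 32,000 × 121 × 4 × 2 = 30,976,000 bytes.
Track B: 16,000 × 121 × 4 × 4 = 30,976,000 bytes.
Track C: 37,800 × 121 × 4 × 2 = 36,590,400 bytes.
Track D: 192,000 × 121 × 2 × 2 = 92,928,000 bytes.
Total = 191,470,400 bytes = 182.60 MiB.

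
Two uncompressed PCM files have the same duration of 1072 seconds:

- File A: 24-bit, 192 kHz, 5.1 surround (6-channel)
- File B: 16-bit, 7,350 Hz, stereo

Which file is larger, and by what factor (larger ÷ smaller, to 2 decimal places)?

File A: 192,000 × 3 × 6 = 3,456,000 bytes/s.
File B: 7,350 × 2 × 2 = 29,400 bytes/s.
File A is larger; ratio = 3,704,832,000 / 31,516,800 = 117.55.

File A, by a factor of 117.55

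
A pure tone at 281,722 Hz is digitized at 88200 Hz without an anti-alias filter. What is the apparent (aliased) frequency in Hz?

Nyquist = 88,200/2 = 44,100 Hz; 281,722 Hz exceeds it.
Alias = |281,722 − 3×88,200| = |281,722 − 264,600| = 17,122 Hz.

17,122 Hz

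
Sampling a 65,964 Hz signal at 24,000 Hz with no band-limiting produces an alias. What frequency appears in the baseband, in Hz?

6,036 Hz

Nyquist = 24,000/2 = 12,000 Hz; 65,964 Hz exceeds it.
Alias = |65,964 − 3×24,000| = |65,964 − 72,000| = 6,036 Hz.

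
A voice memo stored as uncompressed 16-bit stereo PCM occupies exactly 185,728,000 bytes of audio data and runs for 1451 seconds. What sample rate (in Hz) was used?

32,000 Hz

Bytes = sample_rate × seconds × bytes_per_sample × channels.
sample_rate = 185,728,000 / (1,451 × 2 × 2) = 185,728,000 / 5,804 = 32,000 Hz.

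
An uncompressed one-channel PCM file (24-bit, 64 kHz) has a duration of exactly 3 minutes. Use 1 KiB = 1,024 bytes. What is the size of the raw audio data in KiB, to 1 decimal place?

33750.0 KiB

Duration = exactly 3 minutes = 180 s.
Bytes = 64,000 samples/s × 180 s × 3 bytes/sample × 1 ch = 34,560,000 bytes.
34,560,000 / 1,024 = 33750.0 KiB.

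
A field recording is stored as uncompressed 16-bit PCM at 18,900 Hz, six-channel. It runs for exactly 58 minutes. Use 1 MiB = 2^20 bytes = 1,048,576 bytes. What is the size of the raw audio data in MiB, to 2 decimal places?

Duration = exactly 58 minutes = 3,480 s.
Bytes = 18,900 samples/s × 3,480 s × 2 bytes/sample × 6 ch = 789,264,000 bytes.
789,264,000 / 1,048,576 = 752.70 MiB.

752.70 MiB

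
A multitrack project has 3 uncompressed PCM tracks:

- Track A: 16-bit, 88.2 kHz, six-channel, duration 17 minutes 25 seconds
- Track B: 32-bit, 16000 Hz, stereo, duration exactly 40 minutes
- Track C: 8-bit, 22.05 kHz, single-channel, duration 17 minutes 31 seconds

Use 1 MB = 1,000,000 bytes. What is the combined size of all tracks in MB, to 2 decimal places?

1436.40 MB

Track A: 17 minutes 25 seconds = 1,045 s; 88,200 × 1,045 × 2 × 6 = 1,106,028,000 bytes.
Track B: exactly 40 minutes = 2,400 s; 16,000 × 2,400 × 4 × 2 = 307,200,000 bytes.
Track C: 17 minutes 31 seconds = 1,051 s; 22,050 × 1,051 × 1 × 1 = 23,174,550 bytes.
Total = 1,436,402,550 bytes = 1436.40 MB.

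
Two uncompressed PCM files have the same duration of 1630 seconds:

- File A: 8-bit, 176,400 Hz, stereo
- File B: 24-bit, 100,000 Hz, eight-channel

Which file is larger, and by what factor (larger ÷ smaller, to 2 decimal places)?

File B, by a factor of 6.80

File A: 176,400 × 1 × 2 = 352,800 bytes/s.
File B: 100,000 × 3 × 8 = 2,400,000 bytes/s.
File B is larger; ratio = 3,912,000,000 / 575,064,000 = 6.80.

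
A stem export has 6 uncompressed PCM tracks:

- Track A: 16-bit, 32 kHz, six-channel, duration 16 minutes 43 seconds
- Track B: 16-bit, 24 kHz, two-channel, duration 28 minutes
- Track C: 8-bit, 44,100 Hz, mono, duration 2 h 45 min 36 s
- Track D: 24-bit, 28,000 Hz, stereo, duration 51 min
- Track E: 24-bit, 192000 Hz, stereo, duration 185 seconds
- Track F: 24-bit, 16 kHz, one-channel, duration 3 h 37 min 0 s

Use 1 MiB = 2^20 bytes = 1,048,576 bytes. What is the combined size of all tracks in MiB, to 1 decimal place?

2228.5 MiB

Track A: 16 minutes 43 seconds = 1,003 s; 32,000 × 1,003 × 2 × 6 = 385,152,000 bytes.
Track B: 28 minutes = 1,680 s; 24,000 × 1,680 × 2 × 2 = 161,280,000 bytes.
Track C: 2 h 45 min 36 s = 9,936 s; 44,100 × 9,936 × 1 × 1 = 438,177,600 bytes.
Track D: 51 min = 3,060 s; 28,000 × 3,060 × 3 × 2 = 514,080,000 bytes.
Track E: 192,000 × 185 × 3 × 2 = 213,120,000 bytes.
Track F: 3 h 37 min 0 s = 13,020 s; 16,000 × 13,020 × 3 × 1 = 624,960,000 bytes.
Total = 2,336,769,600 bytes = 2228.5 MiB.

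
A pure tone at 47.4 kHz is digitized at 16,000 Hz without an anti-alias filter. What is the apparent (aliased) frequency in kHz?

Nyquist = 16,000/2 = 8,000 Hz; 47,400 Hz exceeds it.
Alias = |47,400 − 3×16,000| = |47,400 − 48,000| = 600 Hz = 0.6 kHz.

0.6 kHz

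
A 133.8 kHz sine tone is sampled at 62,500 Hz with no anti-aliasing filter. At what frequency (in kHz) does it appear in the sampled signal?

Nyquist = 62,500/2 = 31,250 Hz; 133,800 Hz exceeds it.
Alias = |133,800 − 2×62,500| = |133,800 − 125,000| = 8,800 Hz = 8.8 kHz.

8.8 kHz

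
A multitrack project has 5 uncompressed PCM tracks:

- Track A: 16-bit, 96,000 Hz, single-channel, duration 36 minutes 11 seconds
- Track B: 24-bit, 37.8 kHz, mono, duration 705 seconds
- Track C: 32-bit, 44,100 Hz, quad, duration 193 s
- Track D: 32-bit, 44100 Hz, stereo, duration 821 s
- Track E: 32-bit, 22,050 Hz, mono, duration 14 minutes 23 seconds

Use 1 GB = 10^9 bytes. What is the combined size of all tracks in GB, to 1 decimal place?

1.0 GB

Track A: 36 minutes 11 seconds = 2,171 s; 96,000 × 2,171 × 2 × 1 = 416,832,000 bytes.
Track B: 37,800 × 705 × 3 × 1 = 79,947,000 bytes.
Track C: 44,100 × 193 × 4 × 4 = 136,180,800 bytes.
Track D: 44,100 × 821 × 4 × 2 = 289,648,800 bytes.
Track E: 14 minutes 23 seconds = 863 s; 22,050 × 863 × 4 × 1 = 76,116,600 bytes.
Total = 998,725,200 bytes = 1.0 GB.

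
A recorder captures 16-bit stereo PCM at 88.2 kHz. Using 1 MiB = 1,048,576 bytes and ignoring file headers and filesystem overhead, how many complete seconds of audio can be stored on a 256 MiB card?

Uncompressed byte rate = 88,200 × 2 × 2 = 352,800 bytes/s.
Capacity = 256 × 1,048,576 = 268,435,456 bytes.
268,435,456 / 352,800 ≈ 760.87 s → 760 seconds.

760 seconds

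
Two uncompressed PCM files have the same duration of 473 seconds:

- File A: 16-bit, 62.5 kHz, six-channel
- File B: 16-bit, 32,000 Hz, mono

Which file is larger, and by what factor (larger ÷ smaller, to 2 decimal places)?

File A, by a factor of 11.72

File A: 62,500 × 2 × 6 = 750,000 bytes/s.
File B: 32,000 × 2 × 1 = 64,000 bytes/s.
File A is larger; ratio = 354,750,000 / 30,272,000 = 11.72.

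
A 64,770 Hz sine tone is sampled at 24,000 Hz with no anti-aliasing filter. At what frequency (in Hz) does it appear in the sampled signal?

Nyquist = 24,000/2 = 12,000 Hz; 64,770 Hz exceeds it.
Alias = |64,770 − 3×24,000| = |64,770 − 72,000| = 7,230 Hz.

7,230 Hz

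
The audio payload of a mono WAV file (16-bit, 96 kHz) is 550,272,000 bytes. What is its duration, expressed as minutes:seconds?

47:46

Byte rate = 96,000 × 2 × 1 = 192,000 bytes/s.
Duration = 550,272,000 / 192,000 = 2,866 s.
2,866 s = 47:46.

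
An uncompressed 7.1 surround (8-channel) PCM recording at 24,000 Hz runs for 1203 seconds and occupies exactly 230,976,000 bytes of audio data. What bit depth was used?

8 bits

Bytes per sample = 230,976,000 / (24,000 × 1,203 × 8) = 230,976,000 / 230,976,000 = 1.
Bit depth = 1 × 8 = 8 bits.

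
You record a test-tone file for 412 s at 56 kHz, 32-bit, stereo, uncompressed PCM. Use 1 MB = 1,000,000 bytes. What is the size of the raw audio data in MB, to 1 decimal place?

184.6 MB

Bytes = 56,000 samples/s × 412 s × 4 bytes/sample × 2 ch = 184,576,000 bytes.
184,576,000 / 1,000,000 = 184.6 MB.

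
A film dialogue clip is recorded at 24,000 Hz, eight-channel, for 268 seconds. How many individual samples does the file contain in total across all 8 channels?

24,000 × 268 s × 8 ch = 51,456,000 samples.

51,456,000 samples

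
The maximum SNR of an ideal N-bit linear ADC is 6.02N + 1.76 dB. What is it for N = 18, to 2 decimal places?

110.12 dB

6.02 × 18 + 1.76 = 110.12 dB.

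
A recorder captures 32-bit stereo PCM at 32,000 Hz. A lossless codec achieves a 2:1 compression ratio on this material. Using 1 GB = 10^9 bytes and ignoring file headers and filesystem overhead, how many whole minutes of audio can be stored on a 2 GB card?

Uncompressed byte rate = 32,000 × 4 × 2 = 256,000 bytes/s.
After 2:1 compression, effective rate ≈ 128000 bytes/s.
Capacity = 2 × 1,000,000,000 = 2,000,000,000 bytes.
2,000,000,000 / effective rate ≈ 15625 s → 260 minutes.

260 minutes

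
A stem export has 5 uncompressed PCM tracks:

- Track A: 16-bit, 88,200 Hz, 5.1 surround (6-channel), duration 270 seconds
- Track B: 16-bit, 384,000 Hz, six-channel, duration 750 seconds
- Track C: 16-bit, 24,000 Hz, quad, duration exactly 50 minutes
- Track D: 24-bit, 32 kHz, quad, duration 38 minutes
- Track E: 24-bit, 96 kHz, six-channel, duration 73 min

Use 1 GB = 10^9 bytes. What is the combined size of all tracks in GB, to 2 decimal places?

12.76 GB

Track A: 88,200 × 270 × 2 × 6 = 285,768,000 bytes.
Track B: 384,000 × 750 × 2 × 6 = 3,456,000,000 bytes.
Track C: exactly 50 minutes = 3,000 s; 24,000 × 3,000 × 2 × 4 = 576,000,000 bytes.
Track D: 38 minutes = 2,280 s; 32,000 × 2,280 × 3 × 4 = 875,520,000 bytes.
Track E: 73 min = 4,380 s; 96,000 × 4,380 × 3 × 6 = 7,568,640,000 bytes.
Total = 12,761,928,000 bytes = 12.76 GB.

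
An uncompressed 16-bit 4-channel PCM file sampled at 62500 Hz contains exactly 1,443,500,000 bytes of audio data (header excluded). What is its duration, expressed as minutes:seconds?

48:07

Byte rate = 62,500 × 2 × 4 = 500,000 bytes/s.
Duration = 1,443,500,000 / 500,000 = 2,887 s.
2,887 s = 48:07.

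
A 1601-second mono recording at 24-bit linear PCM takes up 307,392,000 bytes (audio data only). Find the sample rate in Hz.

Bytes = sample_rate × seconds × bytes_per_sample × channels.
sample_rate = 307,392,000 / (1,601 × 3 × 1) = 307,392,000 / 4,803 = 64,000 Hz.

64,000 Hz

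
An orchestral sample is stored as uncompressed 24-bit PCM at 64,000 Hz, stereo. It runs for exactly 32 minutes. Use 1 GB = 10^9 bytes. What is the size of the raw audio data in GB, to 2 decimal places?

0.74 GB

Duration = exactly 32 minutes = 1,920 s.
Bytes = 64,000 samples/s × 1,920 s × 3 bytes/sample × 2 ch = 737,280,000 bytes.
737,280,000 / 1,000,000,000 = 0.74 GB.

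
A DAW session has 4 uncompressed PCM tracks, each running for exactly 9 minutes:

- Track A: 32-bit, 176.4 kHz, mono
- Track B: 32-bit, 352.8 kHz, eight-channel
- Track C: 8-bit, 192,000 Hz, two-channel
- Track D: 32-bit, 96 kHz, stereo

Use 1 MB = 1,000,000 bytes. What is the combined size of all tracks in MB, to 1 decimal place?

7099.5 MB

exactly 9 minutes = 540 s.
Track A: 176,400 × 540 × 4 × 1 = 381,024,000 bytes.
Track B: 352,800 × 540 × 4 × 8 = 6,096,384,000 bytes.
Track C: 192,000 × 540 × 1 × 2 = 207,360,000 bytes.
Track D: 96,000 × 540 × 4 × 2 = 414,720,000 bytes.
Total = 7,099,488,000 bytes = 7099.5 MB.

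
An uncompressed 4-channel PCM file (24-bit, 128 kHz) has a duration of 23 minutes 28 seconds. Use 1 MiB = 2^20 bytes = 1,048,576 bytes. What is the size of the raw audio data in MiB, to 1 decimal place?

Duration = 23 minutes 28 seconds = 1,408 s.
Bytes = 128,000 samples/s × 1,408 s × 3 bytes/sample × 4 ch = 2,162,688,000 bytes.
2,162,688,000 / 1,048,576 = 2062.5 MiB.

2062.5 MiB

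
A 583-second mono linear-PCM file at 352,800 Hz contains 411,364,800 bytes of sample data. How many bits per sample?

16 bits

Bytes per sample = 411,364,800 / (352,800 × 583 × 1) = 411,364,800 / 205,682,400 = 2.
Bit depth = 2 × 8 = 16 bits.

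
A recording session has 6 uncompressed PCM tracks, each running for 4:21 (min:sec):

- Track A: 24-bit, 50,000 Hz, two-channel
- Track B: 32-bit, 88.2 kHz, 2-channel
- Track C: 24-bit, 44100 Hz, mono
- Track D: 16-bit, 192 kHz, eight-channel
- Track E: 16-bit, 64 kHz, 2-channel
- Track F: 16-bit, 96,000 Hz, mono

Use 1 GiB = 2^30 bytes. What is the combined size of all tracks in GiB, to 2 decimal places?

1.13 GiB

4:21 (min:sec) = 261 s.
Track A: 50,000 × 261 × 3 × 2 = 78,300,000 bytes.
Track B: 88,200 × 261 × 4 × 2 = 184,161,600 bytes.
Track C: 44,100 × 261 × 3 × 1 = 34,530,300 bytes.
Track D: 192,000 × 261 × 2 × 8 = 801,792,000 bytes.
Track E: 64,000 × 261 × 2 × 2 = 66,816,000 bytes.
Track F: 96,000 × 261 × 2 × 1 = 50,112,000 bytes.
Total = 1,215,711,900 bytes = 1.13 GiB.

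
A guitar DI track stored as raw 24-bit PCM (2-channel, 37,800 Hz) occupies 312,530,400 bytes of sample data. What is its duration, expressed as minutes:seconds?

22:58

Byte rate = 37,800 × 3 × 2 = 226,800 bytes/s.
Duration = 312,530,400 / 226,800 = 1,378 s.
1,378 s = 22:58.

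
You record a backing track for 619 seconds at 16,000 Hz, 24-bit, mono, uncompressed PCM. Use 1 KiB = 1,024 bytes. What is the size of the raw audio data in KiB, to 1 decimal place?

Bytes = 16,000 samples/s × 619 s × 3 bytes/sample × 1 ch = 29,712,000 bytes.
29,712,000 / 1,024 = 29015.6 KiB.

29015.6 KiB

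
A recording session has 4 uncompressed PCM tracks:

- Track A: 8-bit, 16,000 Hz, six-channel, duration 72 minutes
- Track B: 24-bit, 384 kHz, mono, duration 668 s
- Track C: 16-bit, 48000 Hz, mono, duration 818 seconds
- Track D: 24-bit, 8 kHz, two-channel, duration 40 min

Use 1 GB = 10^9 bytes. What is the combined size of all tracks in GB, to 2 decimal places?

1.38 GB

Track A: 72 minutes = 4,320 s; 16,000 × 4,320 × 1 × 6 = 414,720,000 bytes.
Track B: 384,000 × 668 × 3 × 1 = 769,536,000 bytes.
Track C: 48,000 × 818 × 2 × 1 = 78,528,000 bytes.
Track D: 40 min = 2,400 s; 8,000 × 2,400 × 3 × 2 = 115,200,000 bytes.
Total = 1,377,984,000 bytes = 1.38 GB.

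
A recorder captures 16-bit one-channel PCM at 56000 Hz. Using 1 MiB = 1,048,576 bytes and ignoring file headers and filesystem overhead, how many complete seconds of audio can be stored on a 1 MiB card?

9 seconds

Uncompressed byte rate = 56,000 × 2 × 1 = 112,000 bytes/s.
Capacity = 1 × 1,048,576 = 1,048,576 bytes.
1,048,576 / 112,000 ≈ 9.36 s → 9 seconds.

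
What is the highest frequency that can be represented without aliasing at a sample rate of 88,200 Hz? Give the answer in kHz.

44.1 kHz

Nyquist frequency = sample rate / 2 = 88,200 / 2 = 44.1 kHz.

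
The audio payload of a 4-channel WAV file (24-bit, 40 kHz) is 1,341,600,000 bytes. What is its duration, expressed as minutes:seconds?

Byte rate = 40,000 × 3 × 4 = 480,000 bytes/s.
Duration = 1,341,600,000 / 480,000 = 2,795 s.
2,795 s = 46:35.

46:35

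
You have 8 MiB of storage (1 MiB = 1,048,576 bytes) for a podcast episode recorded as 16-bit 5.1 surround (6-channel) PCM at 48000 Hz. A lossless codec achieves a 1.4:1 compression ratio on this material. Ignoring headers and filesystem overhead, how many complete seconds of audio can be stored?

20 seconds

Uncompressed byte rate = 48,000 × 2 × 6 = 576,000 bytes/s.
After 1.4:1 compression, effective rate ≈ 411428.57 bytes/s.
Capacity = 8 × 1,048,576 = 8,388,608 bytes.
8,388,608 / effective rate ≈ 20.39 s → 20 seconds.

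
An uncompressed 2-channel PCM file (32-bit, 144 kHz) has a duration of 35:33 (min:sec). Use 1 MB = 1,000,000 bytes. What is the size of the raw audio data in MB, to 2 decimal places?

Duration = 35:33 (min:sec) = 2,133 s.
Bytes = 144,000 samples/s × 2,133 s × 4 bytes/sample × 2 ch = 2,457,216,000 bytes.
2,457,216,000 / 1,000,000 = 2457.22 MB.

2457.22 MB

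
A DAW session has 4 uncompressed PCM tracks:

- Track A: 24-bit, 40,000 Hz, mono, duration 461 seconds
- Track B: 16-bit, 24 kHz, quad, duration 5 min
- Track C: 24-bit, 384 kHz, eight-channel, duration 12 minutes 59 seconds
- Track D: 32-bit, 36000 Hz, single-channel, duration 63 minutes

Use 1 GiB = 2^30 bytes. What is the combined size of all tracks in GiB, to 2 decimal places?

Track A: 40,000 × 461 × 3 × 1 = 55,320,000 bytes.
Track B: 5 min = 300 s; 24,000 × 300 × 2 × 4 = 57,600,000 bytes.
Track C: 12 minutes 59 seconds = 779 s; 384,000 × 779 × 3 × 8 = 7,179,264,000 bytes.
Track D: 63 minutes = 3,780 s; 36,000 × 3,780 × 4 × 1 = 544,320,000 bytes.
Total = 7,836,504,000 bytes = 7.30 GiB.

7.30 GiB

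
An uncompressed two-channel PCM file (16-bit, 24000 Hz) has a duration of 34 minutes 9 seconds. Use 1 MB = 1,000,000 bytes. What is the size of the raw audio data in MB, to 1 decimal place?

196.7 MB

Duration = 34 minutes 9 seconds = 2,049 s.
Bytes = 24,000 samples/s × 2,049 s × 2 bytes/sample × 2 ch = 196,704,000 bytes.
196,704,000 / 1,000,000 = 196.7 MB.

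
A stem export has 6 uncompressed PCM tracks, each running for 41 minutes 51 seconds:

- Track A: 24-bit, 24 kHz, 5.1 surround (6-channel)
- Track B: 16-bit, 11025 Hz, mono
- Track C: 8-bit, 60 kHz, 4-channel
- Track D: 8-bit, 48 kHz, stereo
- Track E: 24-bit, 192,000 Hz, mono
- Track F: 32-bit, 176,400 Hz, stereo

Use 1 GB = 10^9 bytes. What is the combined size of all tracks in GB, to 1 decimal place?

7.0 GB

41 minutes 51 seconds = 2,511 s.
Track A: 24,000 × 2,511 × 3 × 6 = 1,084,752,000 bytes.
Track B: 11,025 × 2,511 × 2 × 1 = 55,367,550 bytes.
Track C: 60,000 × 2,511 × 1 × 4 = 602,640,000 bytes.
Track D: 48,000 × 2,511 × 1 × 2 = 241,056,000 bytes.
Track E: 192,000 × 2,511 × 3 × 1 = 1,446,336,000 bytes.
Track F: 176,400 × 2,511 × 4 × 2 = 3,543,523,200 bytes.
Total = 6,973,674,750 bytes = 7.0 GB.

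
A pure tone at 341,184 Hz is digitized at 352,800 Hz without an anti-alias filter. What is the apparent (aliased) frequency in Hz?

Nyquist = 352,800/2 = 176,400 Hz; 341,184 Hz exceeds it.
Alias = |341,184 − 1×352,800| = |341,184 − 352,800| = 11,616 Hz.

11,616 Hz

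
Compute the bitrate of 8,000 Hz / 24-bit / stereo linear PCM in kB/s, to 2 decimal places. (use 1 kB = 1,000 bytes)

48.00 kB/s

Bit rate = 8,000 × 24 × 2 = 384,000 bits/s.
384,000 / 8 = 48,000 B/s = 48.00 kB/s.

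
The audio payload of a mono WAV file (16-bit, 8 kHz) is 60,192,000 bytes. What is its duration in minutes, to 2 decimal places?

62.70 minutes

Byte rate = 8,000 × 2 × 1 = 16,000 bytes/s.
Duration = 60,192,000 / 16,000 = 3,762 s.
3,762 s / 60 = 62.70 minutes.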